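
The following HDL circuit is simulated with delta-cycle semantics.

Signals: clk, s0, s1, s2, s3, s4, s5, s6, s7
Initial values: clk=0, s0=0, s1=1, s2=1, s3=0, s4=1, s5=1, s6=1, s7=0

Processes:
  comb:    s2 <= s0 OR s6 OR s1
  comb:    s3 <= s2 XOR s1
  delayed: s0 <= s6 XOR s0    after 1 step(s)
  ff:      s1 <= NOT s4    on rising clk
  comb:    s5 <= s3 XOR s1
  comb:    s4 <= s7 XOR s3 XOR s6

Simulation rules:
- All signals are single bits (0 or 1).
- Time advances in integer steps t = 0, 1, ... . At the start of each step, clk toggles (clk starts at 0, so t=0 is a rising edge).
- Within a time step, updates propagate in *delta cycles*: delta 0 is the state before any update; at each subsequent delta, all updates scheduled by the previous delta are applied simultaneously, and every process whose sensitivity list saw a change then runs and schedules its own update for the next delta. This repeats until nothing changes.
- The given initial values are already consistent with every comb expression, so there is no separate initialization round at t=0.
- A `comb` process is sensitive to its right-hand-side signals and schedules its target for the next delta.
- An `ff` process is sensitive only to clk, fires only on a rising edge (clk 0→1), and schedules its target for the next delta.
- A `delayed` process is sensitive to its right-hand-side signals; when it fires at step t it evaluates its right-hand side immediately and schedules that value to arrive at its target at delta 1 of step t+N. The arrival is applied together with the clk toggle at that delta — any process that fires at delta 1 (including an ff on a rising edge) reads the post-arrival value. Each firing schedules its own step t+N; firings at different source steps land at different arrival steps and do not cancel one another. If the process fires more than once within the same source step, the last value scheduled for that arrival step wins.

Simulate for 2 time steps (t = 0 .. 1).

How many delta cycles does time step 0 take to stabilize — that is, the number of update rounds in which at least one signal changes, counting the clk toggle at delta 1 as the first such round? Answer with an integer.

[bits: s6,s4,s7,s0,s3,clk,s5,s2,s1]
t=0: Δ0=110000111 Δ1=110001111 Δ2=110001110 Δ3=110011010 Δ4=100011110 | 4Δ
t=1: Δ0=100011110 Δ1=100010110 | 1Δ

4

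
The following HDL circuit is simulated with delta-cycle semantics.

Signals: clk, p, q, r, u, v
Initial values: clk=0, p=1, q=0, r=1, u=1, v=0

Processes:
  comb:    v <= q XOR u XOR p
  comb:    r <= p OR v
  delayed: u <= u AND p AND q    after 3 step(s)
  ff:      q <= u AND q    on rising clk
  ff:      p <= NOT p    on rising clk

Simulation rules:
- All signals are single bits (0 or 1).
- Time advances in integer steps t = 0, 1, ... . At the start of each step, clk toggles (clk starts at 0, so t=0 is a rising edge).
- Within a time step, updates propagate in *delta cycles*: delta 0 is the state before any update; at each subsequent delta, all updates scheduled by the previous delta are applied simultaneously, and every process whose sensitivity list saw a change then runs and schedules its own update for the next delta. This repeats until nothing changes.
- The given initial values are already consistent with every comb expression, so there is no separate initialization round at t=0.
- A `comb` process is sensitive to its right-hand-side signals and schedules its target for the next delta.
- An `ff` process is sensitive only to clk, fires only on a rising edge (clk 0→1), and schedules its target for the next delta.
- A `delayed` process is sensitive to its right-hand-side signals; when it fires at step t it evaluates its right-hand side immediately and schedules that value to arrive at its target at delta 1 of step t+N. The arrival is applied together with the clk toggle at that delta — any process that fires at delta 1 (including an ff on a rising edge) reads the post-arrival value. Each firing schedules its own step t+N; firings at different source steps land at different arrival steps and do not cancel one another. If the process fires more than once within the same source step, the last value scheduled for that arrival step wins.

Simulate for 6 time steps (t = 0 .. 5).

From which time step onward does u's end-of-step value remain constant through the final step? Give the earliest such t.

3

t=0 Δ0: u=1 clk=0 q=0 r=1 v=0 p=1
  Δ1: clk:0→1
  Δ2: p:1→0
  Δ3: r:1→0, v:0→1
  Δ4: r:0→1
  (4Δ to stable)
t=1 Δ0: u=1 clk=1 q=0 r=1 v=1 p=0
  Δ1: clk:1→0
  (1Δ to stable)
t=2 Δ0: u=1 clk=0 q=0 r=1 v=1 p=0
  Δ1: clk:0→1
  Δ2: p:0→1
  Δ3: v:1→0
  (3Δ to stable)
t=3 Δ0: u=1 clk=1 q=0 r=1 v=0 p=1
  Δ1: u:1→0, clk:1→0
  Δ2: v:0→1
  (2Δ to stable)
t=4 Δ0: u=0 clk=0 q=0 r=1 v=1 p=1
  Δ1: clk:0→1
  Δ2: p:1→0
  Δ3: v:1→0
  Δ4: r:1→0
  (4Δ to stable)
t=5 Δ0: u=0 clk=1 q=0 r=0 v=0 p=0
  Δ1: clk:1→0
  (1Δ to stable)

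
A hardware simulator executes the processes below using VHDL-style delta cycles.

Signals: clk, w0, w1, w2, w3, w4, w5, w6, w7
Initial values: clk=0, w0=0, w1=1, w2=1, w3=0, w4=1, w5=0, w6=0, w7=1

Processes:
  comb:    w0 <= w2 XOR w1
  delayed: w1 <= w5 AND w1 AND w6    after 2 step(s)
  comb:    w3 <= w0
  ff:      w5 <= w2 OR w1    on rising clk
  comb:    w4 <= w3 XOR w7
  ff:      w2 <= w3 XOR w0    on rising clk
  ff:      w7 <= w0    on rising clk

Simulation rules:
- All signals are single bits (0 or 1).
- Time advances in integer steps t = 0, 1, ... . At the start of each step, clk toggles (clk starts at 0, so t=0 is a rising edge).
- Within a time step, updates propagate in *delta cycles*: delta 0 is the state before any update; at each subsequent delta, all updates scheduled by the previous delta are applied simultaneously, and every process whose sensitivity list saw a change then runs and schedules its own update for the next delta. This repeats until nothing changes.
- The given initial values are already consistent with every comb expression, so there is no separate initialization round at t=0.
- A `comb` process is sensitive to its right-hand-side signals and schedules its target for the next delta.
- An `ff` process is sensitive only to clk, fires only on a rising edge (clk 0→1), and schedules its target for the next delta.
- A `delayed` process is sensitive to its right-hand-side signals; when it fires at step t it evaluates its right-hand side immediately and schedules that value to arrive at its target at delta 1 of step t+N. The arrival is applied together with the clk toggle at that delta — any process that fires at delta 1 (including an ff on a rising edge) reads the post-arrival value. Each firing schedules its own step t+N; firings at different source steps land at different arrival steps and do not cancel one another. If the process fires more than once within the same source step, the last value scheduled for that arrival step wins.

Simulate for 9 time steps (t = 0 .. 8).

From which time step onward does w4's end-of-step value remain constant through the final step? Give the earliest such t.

4

t=0 Δ0: w4=1 w7=1 w5=0 w0=0 w1=1 clk=0 w6=0 w2=1 w3=0
  Δ1: clk:0→1
  Δ2: w7:1→0, w5:0→1, w2:1→0
  Δ3: w4:1→0, w0:0→1
  Δ4: w3:0→1
  Δ5: w4:0→1
  (5Δ to stable)
t=1 Δ0: w4=1 w7=0 w5=1 w0=1 w1=1 clk=1 w6=0 w2=0 w3=1
  Δ1: clk:1→0
  (1Δ to stable)
t=2 Δ0: w4=1 w7=0 w5=1 w0=1 w1=1 clk=0 w6=0 w2=0 w3=1
  Δ1: w1:1→0, clk:0→1
  Δ2: w7:0→1, w5:1→0, w0:1→0
  Δ3: w4:1→0, w3:1→0
  Δ4: w4:0→1
  (4Δ to stable)
t=3 Δ0: w4=1 w7=1 w5=0 w0=0 w1=0 clk=1 w6=0 w2=0 w3=0
  Δ1: clk:1→0
  (1Δ to stable)
t=4 Δ0: w4=1 w7=1 w5=0 w0=0 w1=0 clk=0 w6=0 w2=0 w3=0
  Δ1: clk:0→1
  Δ2: w7:1→0
  Δ3: w4:1→0
  (3Δ to stable)
t=5 Δ0: w4=0 w7=0 w5=0 w0=0 w1=0 clk=1 w6=0 w2=0 w3=0
  Δ1: clk:1→0
  (1Δ to stable)
t=6 Δ0: w4=0 w7=0 w5=0 w0=0 w1=0 clk=0 w6=0 w2=0 w3=0
  Δ1: clk:0→1
  (1Δ to stable)
t=7 Δ0: w4=0 w7=0 w5=0 w0=0 w1=0 clk=1 w6=0 w2=0 w3=0
  Δ1: clk:1→0
  (1Δ to stable)
t=8 Δ0: w4=0 w7=0 w5=0 w0=0 w1=0 clk=0 w6=0 w2=0 w3=0
  Δ1: clk:0→1
  (1Δ to stable)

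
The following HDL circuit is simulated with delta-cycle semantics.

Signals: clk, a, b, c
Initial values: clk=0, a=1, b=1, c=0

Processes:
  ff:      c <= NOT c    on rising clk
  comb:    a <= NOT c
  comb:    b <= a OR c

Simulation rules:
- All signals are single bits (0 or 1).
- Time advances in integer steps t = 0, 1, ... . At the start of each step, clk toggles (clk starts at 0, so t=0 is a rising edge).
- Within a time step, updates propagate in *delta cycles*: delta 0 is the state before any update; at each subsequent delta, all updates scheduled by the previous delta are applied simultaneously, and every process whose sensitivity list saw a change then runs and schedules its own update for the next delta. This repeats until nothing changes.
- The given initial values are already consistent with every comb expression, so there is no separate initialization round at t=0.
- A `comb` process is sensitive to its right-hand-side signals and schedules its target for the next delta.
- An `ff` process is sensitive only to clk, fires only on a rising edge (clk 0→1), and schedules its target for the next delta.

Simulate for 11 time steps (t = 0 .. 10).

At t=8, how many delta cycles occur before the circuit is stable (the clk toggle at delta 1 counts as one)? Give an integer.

3

[bits: clk,b,c,a]
t=0: Δ0=0101 Δ1=1101 Δ2=1111 Δ3=1110 | 3Δ
t=1: Δ0=1110 Δ1=0110 | 1Δ
t=2: Δ0=0110 Δ1=1110 Δ2=1100 Δ3=1001 Δ4=1101 | 4Δ
t=3: Δ0=1101 Δ1=0101 | 1Δ
t=4: Δ0=0101 Δ1=1101 Δ2=1111 Δ3=1110 | 3Δ
t=5: Δ0=1110 Δ1=0110 | 1Δ
t=6: Δ0=0110 Δ1=1110 Δ2=1100 Δ3=1001 Δ4=1101 | 4Δ
t=7: Δ0=1101 Δ1=0101 | 1Δ
t=8: Δ0=0101 Δ1=1101 Δ2=1111 Δ3=1110 | 3Δ
t=9: Δ0=1110 Δ1=0110 | 1Δ
t=10: Δ0=0110 Δ1=1110 Δ2=1100 Δ3=1001 Δ4=1101 | 4Δ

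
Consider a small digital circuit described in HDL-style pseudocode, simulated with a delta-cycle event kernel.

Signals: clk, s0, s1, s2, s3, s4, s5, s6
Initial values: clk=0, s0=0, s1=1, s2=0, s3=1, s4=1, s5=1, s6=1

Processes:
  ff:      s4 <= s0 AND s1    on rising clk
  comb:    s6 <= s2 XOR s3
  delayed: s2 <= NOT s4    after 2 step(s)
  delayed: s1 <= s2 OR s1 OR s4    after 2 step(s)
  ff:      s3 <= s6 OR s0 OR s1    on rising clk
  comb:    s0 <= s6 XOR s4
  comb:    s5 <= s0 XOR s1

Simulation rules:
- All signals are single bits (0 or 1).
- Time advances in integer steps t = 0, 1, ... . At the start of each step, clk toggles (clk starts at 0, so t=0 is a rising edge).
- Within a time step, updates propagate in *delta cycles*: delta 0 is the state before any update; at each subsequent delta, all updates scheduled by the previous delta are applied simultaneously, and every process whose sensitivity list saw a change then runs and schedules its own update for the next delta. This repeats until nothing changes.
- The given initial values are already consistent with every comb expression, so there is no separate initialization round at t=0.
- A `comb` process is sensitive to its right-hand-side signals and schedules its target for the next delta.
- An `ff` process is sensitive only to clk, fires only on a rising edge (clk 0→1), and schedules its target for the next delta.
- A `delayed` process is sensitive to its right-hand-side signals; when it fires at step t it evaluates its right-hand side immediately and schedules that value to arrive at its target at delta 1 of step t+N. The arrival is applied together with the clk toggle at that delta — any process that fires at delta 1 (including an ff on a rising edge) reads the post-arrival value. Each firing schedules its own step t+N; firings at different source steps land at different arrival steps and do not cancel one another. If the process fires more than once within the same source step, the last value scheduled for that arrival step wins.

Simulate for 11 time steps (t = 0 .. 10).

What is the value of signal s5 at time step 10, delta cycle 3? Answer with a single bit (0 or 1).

0

t=0 Δ0: s0=0 s4=1 s3=1 s2=0 s5=1 clk=0 s6=1 s1=1
  Δ1: clk:0→1
  Δ2: s4:1→0
  Δ3: s0:0→1
  Δ4: s5:1→0
  (4Δ to stable)
t=1 Δ0: s0=1 s4=0 s3=1 s2=0 s5=0 clk=1 s6=1 s1=1
  Δ1: clk:1→0
  (1Δ to stable)
t=2 Δ0: s0=1 s4=0 s3=1 s2=0 s5=0 clk=0 s6=1 s1=1
  Δ1: s2:0→1, clk:0→1
  Δ2: s4:0→1, s6:1→0
  (2Δ to stable)
t=3 Δ0: s0=1 s4=1 s3=1 s2=1 s5=0 clk=1 s6=0 s1=1
  Δ1: clk:1→0
  (1Δ to stable)
t=4 Δ0: s0=1 s4=1 s3=1 s2=1 s5=0 clk=0 s6=0 s1=1
  Δ1: s2:1→0, clk:0→1
  Δ2: s6:0→1
  Δ3: s0:1→0
  Δ4: s5:0→1
  (4Δ to stable)
t=5 Δ0: s0=0 s4=1 s3=1 s2=0 s5=1 clk=1 s6=1 s1=1
  Δ1: clk:1→0
  (1Δ to stable)
t=6 Δ0: s0=0 s4=1 s3=1 s2=0 s5=1 clk=0 s6=1 s1=1
  Δ1: clk:0→1
  Δ2: s4:1→0
  Δ3: s0:0→1
  Δ4: s5:1→0
  (4Δ to stable)
t=7 Δ0: s0=1 s4=0 s3=1 s2=0 s5=0 clk=1 s6=1 s1=1
  Δ1: clk:1→0
  (1Δ to stable)
t=8 Δ0: s0=1 s4=0 s3=1 s2=0 s5=0 clk=0 s6=1 s1=1
  Δ1: s2:0→1, clk:0→1
  Δ2: s4:0→1, s6:1→0
  (2Δ to stable)
t=9 Δ0: s0=1 s4=1 s3=1 s2=1 s5=0 clk=1 s6=0 s1=1
  Δ1: clk:1→0
  (1Δ to stable)
t=10 Δ0: s0=1 s4=1 s3=1 s2=1 s5=0 clk=0 s6=0 s1=1
  Δ1: s2:1→0, clk:0→1
  Δ2: s6:0→1
  Δ3: s0:1→0
  Δ4: s5:0→1
  (4Δ to stable)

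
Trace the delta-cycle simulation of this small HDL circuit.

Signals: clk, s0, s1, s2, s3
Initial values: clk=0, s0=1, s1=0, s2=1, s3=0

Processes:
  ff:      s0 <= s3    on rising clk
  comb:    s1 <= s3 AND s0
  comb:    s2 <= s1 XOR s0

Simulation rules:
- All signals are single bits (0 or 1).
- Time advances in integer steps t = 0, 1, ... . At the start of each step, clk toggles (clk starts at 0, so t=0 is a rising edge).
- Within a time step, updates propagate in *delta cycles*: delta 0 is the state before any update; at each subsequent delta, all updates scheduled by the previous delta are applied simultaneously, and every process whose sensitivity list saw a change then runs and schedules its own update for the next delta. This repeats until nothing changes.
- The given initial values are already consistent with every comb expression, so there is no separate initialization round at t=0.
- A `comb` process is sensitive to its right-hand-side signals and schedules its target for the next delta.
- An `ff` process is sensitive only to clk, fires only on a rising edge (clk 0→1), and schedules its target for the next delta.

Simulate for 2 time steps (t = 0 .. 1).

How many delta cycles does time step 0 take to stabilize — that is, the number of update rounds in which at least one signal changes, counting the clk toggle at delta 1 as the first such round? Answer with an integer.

t0.Δ0 s0=1 s3=0 s2=1 s1=0 clk=0
t0.Δ1 s0=1 s3=0 s2=1 s1=0 clk=1
t0.Δ2 s0=0 s3=0 s2=1 s1=0 clk=1
t0.Δ3 s0=0 s3=0 s2=0 s1=0 clk=1
t1.Δ0 s0=0 s3=0 s2=0 s1=0 clk=1
t1.Δ1 s0=0 s3=0 s2=0 s1=0 clk=0

3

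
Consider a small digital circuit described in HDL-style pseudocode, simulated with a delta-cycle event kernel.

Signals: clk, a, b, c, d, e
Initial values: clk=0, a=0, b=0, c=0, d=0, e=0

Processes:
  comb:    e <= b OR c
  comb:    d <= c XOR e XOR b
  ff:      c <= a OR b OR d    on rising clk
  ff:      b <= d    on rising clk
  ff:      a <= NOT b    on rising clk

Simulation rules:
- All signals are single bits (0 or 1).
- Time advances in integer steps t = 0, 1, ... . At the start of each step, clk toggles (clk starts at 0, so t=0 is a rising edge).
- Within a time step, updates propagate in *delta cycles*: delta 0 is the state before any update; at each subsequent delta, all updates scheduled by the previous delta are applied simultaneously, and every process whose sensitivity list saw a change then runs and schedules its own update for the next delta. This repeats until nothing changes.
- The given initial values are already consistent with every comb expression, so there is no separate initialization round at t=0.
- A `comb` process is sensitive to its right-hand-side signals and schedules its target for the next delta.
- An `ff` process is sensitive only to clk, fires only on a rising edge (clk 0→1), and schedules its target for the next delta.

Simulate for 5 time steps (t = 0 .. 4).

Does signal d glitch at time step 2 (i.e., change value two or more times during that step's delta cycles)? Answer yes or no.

yes

[bits: b,clk,a,d,c,e]
t=0: Δ0=000000 Δ1=010000 Δ2=011000 | 2Δ
t=1: Δ0=011000 Δ1=001000 | 1Δ
t=2: Δ0=001000 Δ1=011000 Δ2=011010 Δ3=011111 Δ4=011011 | 4Δ
t=3: Δ0=011011 Δ1=001011 | 1Δ
t=4: Δ0=001011 Δ1=011011 | 1Δ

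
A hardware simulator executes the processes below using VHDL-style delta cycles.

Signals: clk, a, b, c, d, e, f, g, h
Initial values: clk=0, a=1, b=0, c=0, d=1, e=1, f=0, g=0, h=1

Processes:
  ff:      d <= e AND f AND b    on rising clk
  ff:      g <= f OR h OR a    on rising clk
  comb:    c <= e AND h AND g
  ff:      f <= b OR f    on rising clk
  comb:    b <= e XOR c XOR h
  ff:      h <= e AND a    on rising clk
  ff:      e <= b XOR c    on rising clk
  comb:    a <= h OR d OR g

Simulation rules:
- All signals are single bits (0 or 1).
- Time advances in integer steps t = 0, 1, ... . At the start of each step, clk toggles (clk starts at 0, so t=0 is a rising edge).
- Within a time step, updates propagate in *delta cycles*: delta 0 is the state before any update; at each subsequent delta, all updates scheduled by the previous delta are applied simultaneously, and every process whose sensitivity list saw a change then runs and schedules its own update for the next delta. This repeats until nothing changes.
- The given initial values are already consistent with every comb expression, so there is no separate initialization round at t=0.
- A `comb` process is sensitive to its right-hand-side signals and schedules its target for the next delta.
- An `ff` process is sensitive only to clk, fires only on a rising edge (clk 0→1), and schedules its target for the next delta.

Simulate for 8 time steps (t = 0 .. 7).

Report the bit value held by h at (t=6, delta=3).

1

[bits: d,e,c,clk,b,f,g,a,h]
t=0: Δ0=110000011 Δ1=110100011 Δ2=000100111 Δ3=000110111 | 3Δ
t=1: Δ0=000110111 Δ1=000010111 | 1Δ
t=2: Δ0=000010111 Δ1=000110111 Δ2=010111110 | 2Δ
t=3: Δ0=010111110 Δ1=010011110 | 1Δ
t=4: Δ0=010011110 Δ1=010111110 Δ2=110111111 Δ3=111101111 Δ4=111111111 | 4Δ
t=5: Δ0=111111111 Δ1=111011111 | 1Δ
t=6: Δ0=111011111 Δ1=111111111 Δ2=101111111 Δ3=100101111 Δ4=100111111 | 4Δ
t=7: Δ0=100111111 Δ1=100011111 | 1Δ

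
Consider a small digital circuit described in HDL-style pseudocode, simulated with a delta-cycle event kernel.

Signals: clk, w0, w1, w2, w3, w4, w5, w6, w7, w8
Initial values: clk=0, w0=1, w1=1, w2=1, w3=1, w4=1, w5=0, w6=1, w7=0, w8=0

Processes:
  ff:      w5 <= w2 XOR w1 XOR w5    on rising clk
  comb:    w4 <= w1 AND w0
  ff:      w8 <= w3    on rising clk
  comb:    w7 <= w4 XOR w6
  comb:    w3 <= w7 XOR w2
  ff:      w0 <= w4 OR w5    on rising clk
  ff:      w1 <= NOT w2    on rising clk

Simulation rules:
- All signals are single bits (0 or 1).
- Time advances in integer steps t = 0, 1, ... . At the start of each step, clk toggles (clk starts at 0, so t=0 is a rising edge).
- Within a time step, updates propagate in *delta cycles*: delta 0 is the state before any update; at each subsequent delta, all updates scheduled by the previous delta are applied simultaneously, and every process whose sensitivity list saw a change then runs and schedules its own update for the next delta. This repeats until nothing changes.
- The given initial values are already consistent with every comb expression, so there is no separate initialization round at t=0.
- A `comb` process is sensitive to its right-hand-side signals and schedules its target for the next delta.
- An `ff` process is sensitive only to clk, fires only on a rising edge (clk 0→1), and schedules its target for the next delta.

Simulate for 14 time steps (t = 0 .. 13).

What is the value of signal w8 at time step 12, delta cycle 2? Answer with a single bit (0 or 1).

t=0 Δ0: w3=1 w7=0 w0=1 w4=1 w6=1 w1=1 w5=0 w8=0 clk=0 w2=1
  Δ1: clk:0→1
  Δ2: w1:1→0, w8:0→1
  Δ3: w4:1→0
  Δ4: w7:0→1
  Δ5: w3:1→0
  (5Δ to stable)
t=1 Δ0: w3=0 w7=1 w0=1 w4=0 w6=1 w1=0 w5=0 w8=1 clk=1 w2=1
  Δ1: clk:1→0
  (1Δ to stable)
t=2 Δ0: w3=0 w7=1 w0=1 w4=0 w6=1 w1=0 w5=0 w8=1 clk=0 w2=1
  Δ1: clk:0→1
  Δ2: w0:1→0, w5:0→1, w8:1→0
  (2Δ to stable)
t=3 Δ0: w3=0 w7=1 w0=0 w4=0 w6=1 w1=0 w5=1 w8=0 clk=1 w2=1
  Δ1: clk:1→0
  (1Δ to stable)
t=4 Δ0: w3=0 w7=1 w0=0 w4=0 w6=1 w1=0 w5=1 w8=0 clk=0 w2=1
  Δ1: clk:0→1
  Δ2: w0:0→1, w5:1→0
  (2Δ to stable)
t=5 Δ0: w3=0 w7=1 w0=1 w4=0 w6=1 w1=0 w5=0 w8=0 clk=1 w2=1
  Δ1: clk:1→0
  (1Δ to stable)
t=6 Δ0: w3=0 w7=1 w0=1 w4=0 w6=1 w1=0 w5=0 w8=0 clk=0 w2=1
  Δ1: clk:0→1
  Δ2: w0:1→0, w5:0→1
  (2Δ to stable)
t=7 Δ0: w3=0 w7=1 w0=0 w4=0 w6=1 w1=0 w5=1 w8=0 clk=1 w2=1
  Δ1: clk:1→0
  (1Δ to stable)
t=8 Δ0: w3=0 w7=1 w0=0 w4=0 w6=1 w1=0 w5=1 w8=0 clk=0 w2=1
  Δ1: clk:0→1
  Δ2: w0:0→1, w5:1→0
  (2Δ to stable)
t=9 Δ0: w3=0 w7=1 w0=1 w4=0 w6=1 w1=0 w5=0 w8=0 clk=1 w2=1
  Δ1: clk:1→0
  (1Δ to stable)
t=10 Δ0: w3=0 w7=1 w0=1 w4=0 w6=1 w1=0 w5=0 w8=0 clk=0 w2=1
  Δ1: clk:0→1
  Δ2: w0:1→0, w5:0→1
  (2Δ to stable)
t=11 Δ0: w3=0 w7=1 w0=0 w4=0 w6=1 w1=0 w5=1 w8=0 clk=1 w2=1
  Δ1: clk:1→0
  (1Δ to stable)
t=12 Δ0: w3=0 w7=1 w0=0 w4=0 w6=1 w1=0 w5=1 w8=0 clk=0 w2=1
  Δ1: clk:0→1
  Δ2: w0:0→1, w5:1→0
  (2Δ to stable)
t=13 Δ0: w3=0 w7=1 w0=1 w4=0 w6=1 w1=0 w5=0 w8=0 clk=1 w2=1
  Δ1: clk:1→0
  (1Δ to stable)

0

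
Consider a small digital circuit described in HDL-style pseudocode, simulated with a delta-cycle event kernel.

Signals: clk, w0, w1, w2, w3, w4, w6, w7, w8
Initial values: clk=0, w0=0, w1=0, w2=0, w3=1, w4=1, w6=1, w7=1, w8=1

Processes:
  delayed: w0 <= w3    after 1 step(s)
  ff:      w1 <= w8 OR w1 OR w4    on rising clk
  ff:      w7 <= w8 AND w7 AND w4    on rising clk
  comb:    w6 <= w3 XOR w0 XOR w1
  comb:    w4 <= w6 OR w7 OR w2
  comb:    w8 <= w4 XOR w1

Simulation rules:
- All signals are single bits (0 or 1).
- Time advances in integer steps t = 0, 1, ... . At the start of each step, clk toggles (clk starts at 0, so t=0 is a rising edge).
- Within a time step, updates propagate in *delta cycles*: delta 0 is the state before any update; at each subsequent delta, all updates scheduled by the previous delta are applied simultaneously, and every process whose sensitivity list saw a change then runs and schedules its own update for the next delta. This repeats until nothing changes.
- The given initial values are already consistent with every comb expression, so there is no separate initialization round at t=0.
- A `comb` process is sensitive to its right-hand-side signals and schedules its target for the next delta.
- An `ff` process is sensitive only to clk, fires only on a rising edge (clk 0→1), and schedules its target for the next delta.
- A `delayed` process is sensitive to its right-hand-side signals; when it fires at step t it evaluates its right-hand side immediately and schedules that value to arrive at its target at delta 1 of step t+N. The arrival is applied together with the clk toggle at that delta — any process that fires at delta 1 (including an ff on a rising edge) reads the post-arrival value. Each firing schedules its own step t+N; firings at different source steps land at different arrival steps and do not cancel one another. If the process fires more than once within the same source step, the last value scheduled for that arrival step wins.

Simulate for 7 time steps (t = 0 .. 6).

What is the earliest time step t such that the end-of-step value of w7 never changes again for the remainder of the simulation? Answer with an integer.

[bits: w7,w8,w3,w2,w4,w6,w1,clk,w0]
t=0: Δ0=111011000 Δ1=111011010 Δ2=111011110 Δ3=101010110 | 3Δ
t=1: Δ0=101010110 Δ1=101010100 | 1Δ
t=2: Δ0=101010100 Δ1=101010110 Δ2=001010110 Δ3=001000110 Δ4=011000110 | 4Δ
t=3: Δ0=011000110 Δ1=011000100 | 1Δ
t=4: Δ0=011000100 Δ1=011000110 | 1Δ
t=5: Δ0=011000110 Δ1=011000100 | 1Δ
t=6: Δ0=011000100 Δ1=011000110 | 1Δ

2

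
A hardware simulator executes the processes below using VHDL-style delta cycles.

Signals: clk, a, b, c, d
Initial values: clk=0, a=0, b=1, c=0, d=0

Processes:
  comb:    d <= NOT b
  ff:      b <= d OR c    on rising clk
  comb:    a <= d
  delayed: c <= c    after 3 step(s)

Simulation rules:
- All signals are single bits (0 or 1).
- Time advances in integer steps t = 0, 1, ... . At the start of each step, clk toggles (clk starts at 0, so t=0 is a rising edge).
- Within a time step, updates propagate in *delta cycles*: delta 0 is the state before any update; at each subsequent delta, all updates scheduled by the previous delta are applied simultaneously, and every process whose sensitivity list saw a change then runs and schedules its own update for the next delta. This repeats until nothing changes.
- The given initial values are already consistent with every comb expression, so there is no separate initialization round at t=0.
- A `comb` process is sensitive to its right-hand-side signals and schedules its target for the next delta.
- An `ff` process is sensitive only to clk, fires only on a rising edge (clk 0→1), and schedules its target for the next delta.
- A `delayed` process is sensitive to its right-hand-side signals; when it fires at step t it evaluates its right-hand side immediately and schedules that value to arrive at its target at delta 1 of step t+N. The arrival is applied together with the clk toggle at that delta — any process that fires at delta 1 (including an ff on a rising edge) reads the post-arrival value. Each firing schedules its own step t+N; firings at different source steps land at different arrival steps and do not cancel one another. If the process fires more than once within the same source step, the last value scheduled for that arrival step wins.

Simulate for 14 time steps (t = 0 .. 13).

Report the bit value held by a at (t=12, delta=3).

t=0 Δ0: d=0 b=1 clk=0 a=0 c=0
  Δ1: clk:0→1
  Δ2: b:1→0
  Δ3: d:0→1
  Δ4: a:0→1
  (4Δ to stable)
t=1 Δ0: d=1 b=0 clk=1 a=1 c=0
  Δ1: clk:1→0
  (1Δ to stable)
t=2 Δ0: d=1 b=0 clk=0 a=1 c=0
  Δ1: clk:0→1
  Δ2: b:0→1
  Δ3: d:1→0
  Δ4: a:1→0
  (4Δ to stable)
t=3 Δ0: d=0 b=1 clk=1 a=0 c=0
  Δ1: clk:1→0
  (1Δ to stable)
t=4 Δ0: d=0 b=1 clk=0 a=0 c=0
  Δ1: clk:0→1
  Δ2: b:1→0
  Δ3: d:0→1
  Δ4: a:0→1
  (4Δ to stable)
t=5 Δ0: d=1 b=0 clk=1 a=1 c=0
  Δ1: clk:1→0
  (1Δ to stable)
t=6 Δ0: d=1 b=0 clk=0 a=1 c=0
  Δ1: clk:0→1
  Δ2: b:0→1
  Δ3: d:1→0
  Δ4: a:1→0
  (4Δ to stable)
t=7 Δ0: d=0 b=1 clk=1 a=0 c=0
  Δ1: clk:1→0
  (1Δ to stable)
t=8 Δ0: d=0 b=1 clk=0 a=0 c=0
  Δ1: clk:0→1
  Δ2: b:1→0
  Δ3: d:0→1
  Δ4: a:0→1
  (4Δ to stable)
t=9 Δ0: d=1 b=0 clk=1 a=1 c=0
  Δ1: clk:1→0
  (1Δ to stable)
t=10 Δ0: d=1 b=0 clk=0 a=1 c=0
  Δ1: clk:0→1
  Δ2: b:0→1
  Δ3: d:1→0
  Δ4: a:1→0
  (4Δ to stable)
t=11 Δ0: d=0 b=1 clk=1 a=0 c=0
  Δ1: clk:1→0
  (1Δ to stable)
t=12 Δ0: d=0 b=1 clk=0 a=0 c=0
  Δ1: clk:0→1
  Δ2: b:1→0
  Δ3: d:0→1
  Δ4: a:0→1
  (4Δ to stable)
t=13 Δ0: d=1 b=0 clk=1 a=1 c=0
  Δ1: clk:1→0
  (1Δ to stable)

0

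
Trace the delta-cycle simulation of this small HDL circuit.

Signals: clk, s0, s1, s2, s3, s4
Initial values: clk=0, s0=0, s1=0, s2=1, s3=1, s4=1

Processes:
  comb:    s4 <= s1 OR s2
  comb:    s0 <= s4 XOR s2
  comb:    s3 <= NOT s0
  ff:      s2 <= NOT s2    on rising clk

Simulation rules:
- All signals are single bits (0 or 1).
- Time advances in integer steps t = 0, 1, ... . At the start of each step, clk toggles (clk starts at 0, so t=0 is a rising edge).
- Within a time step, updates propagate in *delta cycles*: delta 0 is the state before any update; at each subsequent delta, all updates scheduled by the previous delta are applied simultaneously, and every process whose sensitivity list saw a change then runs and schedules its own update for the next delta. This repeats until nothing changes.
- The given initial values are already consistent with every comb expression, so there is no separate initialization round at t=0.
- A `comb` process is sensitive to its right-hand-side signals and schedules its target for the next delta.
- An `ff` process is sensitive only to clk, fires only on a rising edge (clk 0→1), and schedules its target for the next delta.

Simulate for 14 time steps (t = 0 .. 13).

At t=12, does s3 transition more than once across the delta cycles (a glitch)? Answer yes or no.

yes

t0.Δ0 clk=0 s0=0 s4=1 s3=1 s2=1 s1=0
t0.Δ1 clk=1 s0=0 s4=1 s3=1 s2=1 s1=0
t0.Δ2 clk=1 s0=0 s4=1 s3=1 s2=0 s1=0
t0.Δ3 clk=1 s0=1 s4=0 s3=1 s2=0 s1=0
t0.Δ4 clk=1 s0=0 s4=0 s3=0 s2=0 s1=0
t0.Δ5 clk=1 s0=0 s4=0 s3=1 s2=0 s1=0
t1.Δ0 clk=1 s0=0 s4=0 s3=1 s2=0 s1=0
t1.Δ1 clk=0 s0=0 s4=0 s3=1 s2=0 s1=0
t2.Δ0 clk=0 s0=0 s4=0 s3=1 s2=0 s1=0
t2.Δ1 clk=1 s0=0 s4=0 s3=1 s2=0 s1=0
t2.Δ2 clk=1 s0=0 s4=0 s3=1 s2=1 s1=0
t2.Δ3 clk=1 s0=1 s4=1 s3=1 s2=1 s1=0
t2.Δ4 clk=1 s0=0 s4=1 s3=0 s2=1 s1=0
t2.Δ5 clk=1 s0=0 s4=1 s3=1 s2=1 s1=0
t3.Δ0 clk=1 s0=0 s4=1 s3=1 s2=1 s1=0
t3.Δ1 clk=0 s0=0 s4=1 s3=1 s2=1 s1=0
t4.Δ0 clk=0 s0=0 s4=1 s3=1 s2=1 s1=0
t4.Δ1 clk=1 s0=0 s4=1 s3=1 s2=1 s1=0
t4.Δ2 clk=1 s0=0 s4=1 s3=1 s2=0 s1=0
t4.Δ3 clk=1 s0=1 s4=0 s3=1 s2=0 s1=0
t4.Δ4 clk=1 s0=0 s4=0 s3=0 s2=0 s1=0
t4.Δ5 clk=1 s0=0 s4=0 s3=1 s2=0 s1=0
t5.Δ0 clk=1 s0=0 s4=0 s3=1 s2=0 s1=0
t5.Δ1 clk=0 s0=0 s4=0 s3=1 s2=0 s1=0
t6.Δ0 clk=0 s0=0 s4=0 s3=1 s2=0 s1=0
t6.Δ1 clk=1 s0=0 s4=0 s3=1 s2=0 s1=0
t6.Δ2 clk=1 s0=0 s4=0 s3=1 s2=1 s1=0
t6.Δ3 clk=1 s0=1 s4=1 s3=1 s2=1 s1=0
t6.Δ4 clk=1 s0=0 s4=1 s3=0 s2=1 s1=0
t6.Δ5 clk=1 s0=0 s4=1 s3=1 s2=1 s1=0
t7.Δ0 clk=1 s0=0 s4=1 s3=1 s2=1 s1=0
t7.Δ1 clk=0 s0=0 s4=1 s3=1 s2=1 s1=0
t8.Δ0 clk=0 s0=0 s4=1 s3=1 s2=1 s1=0
t8.Δ1 clk=1 s0=0 s4=1 s3=1 s2=1 s1=0
t8.Δ2 clk=1 s0=0 s4=1 s3=1 s2=0 s1=0
t8.Δ3 clk=1 s0=1 s4=0 s3=1 s2=0 s1=0
t8.Δ4 clk=1 s0=0 s4=0 s3=0 s2=0 s1=0
t8.Δ5 clk=1 s0=0 s4=0 s3=1 s2=0 s1=0
t9.Δ0 clk=1 s0=0 s4=0 s3=1 s2=0 s1=0
t9.Δ1 clk=0 s0=0 s4=0 s3=1 s2=0 s1=0
t10.Δ0 clk=0 s0=0 s4=0 s3=1 s2=0 s1=0
t10.Δ1 clk=1 s0=0 s4=0 s3=1 s2=0 s1=0
t10.Δ2 clk=1 s0=0 s4=0 s3=1 s2=1 s1=0
t10.Δ3 clk=1 s0=1 s4=1 s3=1 s2=1 s1=0
t10.Δ4 clk=1 s0=0 s4=1 s3=0 s2=1 s1=0
t10.Δ5 clk=1 s0=0 s4=1 s3=1 s2=1 s1=0
t11.Δ0 clk=1 s0=0 s4=1 s3=1 s2=1 s1=0
t11.Δ1 clk=0 s0=0 s4=1 s3=1 s2=1 s1=0
t12.Δ0 clk=0 s0=0 s4=1 s3=1 s2=1 s1=0
t12.Δ1 clk=1 s0=0 s4=1 s3=1 s2=1 s1=0
t12.Δ2 clk=1 s0=0 s4=1 s3=1 s2=0 s1=0
t12.Δ3 clk=1 s0=1 s4=0 s3=1 s2=0 s1=0
t12.Δ4 clk=1 s0=0 s4=0 s3=0 s2=0 s1=0
t12.Δ5 clk=1 s0=0 s4=0 s3=1 s2=0 s1=0
t13.Δ0 clk=1 s0=0 s4=0 s3=1 s2=0 s1=0
t13.Δ1 clk=0 s0=0 s4=0 s3=1 s2=0 s1=0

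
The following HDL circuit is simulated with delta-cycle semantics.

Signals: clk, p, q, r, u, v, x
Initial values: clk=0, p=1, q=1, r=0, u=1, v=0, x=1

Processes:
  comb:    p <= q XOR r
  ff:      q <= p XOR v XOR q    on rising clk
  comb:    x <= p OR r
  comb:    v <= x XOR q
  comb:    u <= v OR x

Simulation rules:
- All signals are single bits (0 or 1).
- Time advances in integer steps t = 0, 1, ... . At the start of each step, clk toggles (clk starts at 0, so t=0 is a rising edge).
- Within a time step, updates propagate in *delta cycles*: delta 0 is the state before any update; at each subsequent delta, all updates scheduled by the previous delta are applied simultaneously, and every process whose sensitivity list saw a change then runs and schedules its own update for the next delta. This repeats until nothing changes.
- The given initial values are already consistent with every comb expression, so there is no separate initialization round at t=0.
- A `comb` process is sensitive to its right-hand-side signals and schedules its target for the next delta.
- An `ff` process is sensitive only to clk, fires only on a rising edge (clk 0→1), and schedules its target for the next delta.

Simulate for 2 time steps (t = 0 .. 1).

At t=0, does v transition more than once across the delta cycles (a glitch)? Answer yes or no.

t0.Δ0 x=1 r=0 u=1 v=0 p=1 clk=0 q=1
t0.Δ1 x=1 r=0 u=1 v=0 p=1 clk=1 q=1
t0.Δ2 x=1 r=0 u=1 v=0 p=1 clk=1 q=0
t0.Δ3 x=1 r=0 u=1 v=1 p=0 clk=1 q=0
t0.Δ4 x=0 r=0 u=1 v=1 p=0 clk=1 q=0
t0.Δ5 x=0 r=0 u=1 v=0 p=0 clk=1 q=0
t0.Δ6 x=0 r=0 u=0 v=0 p=0 clk=1 q=0
t1.Δ0 x=0 r=0 u=0 v=0 p=0 clk=1 q=0
t1.Δ1 x=0 r=0 u=0 v=0 p=0 clk=0 q=0

yes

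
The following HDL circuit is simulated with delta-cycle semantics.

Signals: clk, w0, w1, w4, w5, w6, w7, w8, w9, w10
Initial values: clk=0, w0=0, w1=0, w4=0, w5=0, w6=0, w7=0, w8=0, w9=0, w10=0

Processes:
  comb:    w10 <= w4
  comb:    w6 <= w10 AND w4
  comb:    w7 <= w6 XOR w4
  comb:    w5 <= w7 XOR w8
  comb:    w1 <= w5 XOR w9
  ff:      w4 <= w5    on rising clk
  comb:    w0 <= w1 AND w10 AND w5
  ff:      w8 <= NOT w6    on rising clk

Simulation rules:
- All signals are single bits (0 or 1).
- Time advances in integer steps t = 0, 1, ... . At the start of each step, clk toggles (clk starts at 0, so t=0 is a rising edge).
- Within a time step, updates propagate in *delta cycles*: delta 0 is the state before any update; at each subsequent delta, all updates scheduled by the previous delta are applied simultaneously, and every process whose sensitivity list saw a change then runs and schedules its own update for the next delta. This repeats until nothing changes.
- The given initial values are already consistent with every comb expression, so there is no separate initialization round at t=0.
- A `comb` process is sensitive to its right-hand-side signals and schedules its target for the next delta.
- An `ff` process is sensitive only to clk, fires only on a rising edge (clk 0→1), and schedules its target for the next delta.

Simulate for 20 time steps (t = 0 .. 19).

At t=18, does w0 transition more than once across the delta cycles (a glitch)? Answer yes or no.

t0.Δ0 clk=0 w9=0 w5=0 w6=0 w10=0 w0=0 w1=0 w8=0 w7=0 w4=0
t0.Δ1 clk=1 w9=0 w5=0 w6=0 w10=0 w0=0 w1=0 w8=0 w7=0 w4=0
t0.Δ2 clk=1 w9=0 w5=0 w6=0 w10=0 w0=0 w1=0 w8=1 w7=0 w4=0
t0.Δ3 clk=1 w9=0 w5=1 w6=0 w10=0 w0=0 w1=0 w8=1 w7=0 w4=0
t0.Δ4 clk=1 w9=0 w5=1 w6=0 w10=0 w0=0 w1=1 w8=1 w7=0 w4=0
t1.Δ0 clk=1 w9=0 w5=1 w6=0 w10=0 w0=0 w1=1 w8=1 w7=0 w4=0
t1.Δ1 clk=0 w9=0 w5=1 w6=0 w10=0 w0=0 w1=1 w8=1 w7=0 w4=0
t2.Δ0 clk=0 w9=0 w5=1 w6=0 w10=0 w0=0 w1=1 w8=1 w7=0 w4=0
t2.Δ1 clk=1 w9=0 w5=1 w6=0 w10=0 w0=0 w1=1 w8=1 w7=0 w4=0
t2.Δ2 clk=1 w9=0 w5=1 w6=0 w10=0 w0=0 w1=1 w8=1 w7=0 w4=1
t2.Δ3 clk=1 w9=0 w5=1 w6=0 w10=1 w0=0 w1=1 w8=1 w7=1 w4=1
t2.Δ4 clk=1 w9=0 w5=0 w6=1 w10=1 w0=1 w1=1 w8=1 w7=1 w4=1
t2.Δ5 clk=1 w9=0 w5=0 w6=1 w10=1 w0=0 w1=0 w8=1 w7=0 w4=1
t2.Δ6 clk=1 w9=0 w5=1 w6=1 w10=1 w0=0 w1=0 w8=1 w7=0 w4=1
t2.Δ7 clk=1 w9=0 w5=1 w6=1 w10=1 w0=0 w1=1 w8=1 w7=0 w4=1
t2.Δ8 clk=1 w9=0 w5=1 w6=1 w10=1 w0=1 w1=1 w8=1 w7=0 w4=1
t3.Δ0 clk=1 w9=0 w5=1 w6=1 w10=1 w0=1 w1=1 w8=1 w7=0 w4=1
t3.Δ1 clk=0 w9=0 w5=1 w6=1 w10=1 w0=1 w1=1 w8=1 w7=0 w4=1
t4.Δ0 clk=0 w9=0 w5=1 w6=1 w10=1 w0=1 w1=1 w8=1 w7=0 w4=1
t4.Δ1 clk=1 w9=0 w5=1 w6=1 w10=1 w0=1 w1=1 w8=1 w7=0 w4=1
t4.Δ2 clk=1 w9=0 w5=1 w6=1 w10=1 w0=1 w1=1 w8=0 w7=0 w4=1
t4.Δ3 clk=1 w9=0 w5=0 w6=1 w10=1 w0=1 w1=1 w8=0 w7=0 w4=1
t4.Δ4 clk=1 w9=0 w5=0 w6=1 w10=1 w0=0 w1=0 w8=0 w7=0 w4=1
t5.Δ0 clk=1 w9=0 w5=0 w6=1 w10=1 w0=0 w1=0 w8=0 w7=0 w4=1
t5.Δ1 clk=0 w9=0 w5=0 w6=1 w10=1 w0=0 w1=0 w8=0 w7=0 w4=1
t6.Δ0 clk=0 w9=0 w5=0 w6=1 w10=1 w0=0 w1=0 w8=0 w7=0 w4=1
t6.Δ1 clk=1 w9=0 w5=0 w6=1 w10=1 w0=0 w1=0 w8=0 w7=0 w4=1
t6.Δ2 clk=1 w9=0 w5=0 w6=1 w10=1 w0=0 w1=0 w8=0 w7=0 w4=0
t6.Δ3 clk=1 w9=0 w5=0 w6=0 w10=0 w0=0 w1=0 w8=0 w7=1 w4=0
t6.Δ4 clk=1 w9=0 w5=1 w6=0 w10=0 w0=0 w1=0 w8=0 w7=0 w4=0
t6.Δ5 clk=1 w9=0 w5=0 w6=0 w10=0 w0=0 w1=1 w8=0 w7=0 w4=0
t6.Δ6 clk=1 w9=0 w5=0 w6=0 w10=0 w0=0 w1=0 w8=0 w7=0 w4=0
t7.Δ0 clk=1 w9=0 w5=0 w6=0 w10=0 w0=0 w1=0 w8=0 w7=0 w4=0
t7.Δ1 clk=0 w9=0 w5=0 w6=0 w10=0 w0=0 w1=0 w8=0 w7=0 w4=0
t8.Δ0 clk=0 w9=0 w5=0 w6=0 w10=0 w0=0 w1=0 w8=0 w7=0 w4=0
t8.Δ1 clk=1 w9=0 w5=0 w6=0 w10=0 w0=0 w1=0 w8=0 w7=0 w4=0
t8.Δ2 clk=1 w9=0 w5=0 w6=0 w10=0 w0=0 w1=0 w8=1 w7=0 w4=0
t8.Δ3 clk=1 w9=0 w5=1 w6=0 w10=0 w0=0 w1=0 w8=1 w7=0 w4=0
t8.Δ4 clk=1 w9=0 w5=1 w6=0 w10=0 w0=0 w1=1 w8=1 w7=0 w4=0
t9.Δ0 clk=1 w9=0 w5=1 w6=0 w10=0 w0=0 w1=1 w8=1 w7=0 w4=0
t9.Δ1 clk=0 w9=0 w5=1 w6=0 w10=0 w0=0 w1=1 w8=1 w7=0 w4=0
t10.Δ0 clk=0 w9=0 w5=1 w6=0 w10=0 w0=0 w1=1 w8=1 w7=0 w4=0
t10.Δ1 clk=1 w9=0 w5=1 w6=0 w10=0 w0=0 w1=1 w8=1 w7=0 w4=0
t10.Δ2 clk=1 w9=0 w5=1 w6=0 w10=0 w0=0 w1=1 w8=1 w7=0 w4=1
t10.Δ3 clk=1 w9=0 w5=1 w6=0 w10=1 w0=0 w1=1 w8=1 w7=1 w4=1
t10.Δ4 clk=1 w9=0 w5=0 w6=1 w10=1 w0=1 w1=1 w8=1 w7=1 w4=1
t10.Δ5 clk=1 w9=0 w5=0 w6=1 w10=1 w0=0 w1=0 w8=1 w7=0 w4=1
t10.Δ6 clk=1 w9=0 w5=1 w6=1 w10=1 w0=0 w1=0 w8=1 w7=0 w4=1
t10.Δ7 clk=1 w9=0 w5=1 w6=1 w10=1 w0=0 w1=1 w8=1 w7=0 w4=1
t10.Δ8 clk=1 w9=0 w5=1 w6=1 w10=1 w0=1 w1=1 w8=1 w7=0 w4=1
t11.Δ0 clk=1 w9=0 w5=1 w6=1 w10=1 w0=1 w1=1 w8=1 w7=0 w4=1
t11.Δ1 clk=0 w9=0 w5=1 w6=1 w10=1 w0=1 w1=1 w8=1 w7=0 w4=1
t12.Δ0 clk=0 w9=0 w5=1 w6=1 w10=1 w0=1 w1=1 w8=1 w7=0 w4=1
t12.Δ1 clk=1 w9=0 w5=1 w6=1 w10=1 w0=1 w1=1 w8=1 w7=0 w4=1
t12.Δ2 clk=1 w9=0 w5=1 w6=1 w10=1 w0=1 w1=1 w8=0 w7=0 w4=1
t12.Δ3 clk=1 w9=0 w5=0 w6=1 w10=1 w0=1 w1=1 w8=0 w7=0 w4=1
t12.Δ4 clk=1 w9=0 w5=0 w6=1 w10=1 w0=0 w1=0 w8=0 w7=0 w4=1
t13.Δ0 clk=1 w9=0 w5=0 w6=1 w10=1 w0=0 w1=0 w8=0 w7=0 w4=1
t13.Δ1 clk=0 w9=0 w5=0 w6=1 w10=1 w0=0 w1=0 w8=0 w7=0 w4=1
t14.Δ0 clk=0 w9=0 w5=0 w6=1 w10=1 w0=0 w1=0 w8=0 w7=0 w4=1
t14.Δ1 clk=1 w9=0 w5=0 w6=1 w10=1 w0=0 w1=0 w8=0 w7=0 w4=1
t14.Δ2 clk=1 w9=0 w5=0 w6=1 w10=1 w0=0 w1=0 w8=0 w7=0 w4=0
t14.Δ3 clk=1 w9=0 w5=0 w6=0 w10=0 w0=0 w1=0 w8=0 w7=1 w4=0
t14.Δ4 clk=1 w9=0 w5=1 w6=0 w10=0 w0=0 w1=0 w8=0 w7=0 w4=0
t14.Δ5 clk=1 w9=0 w5=0 w6=0 w10=0 w0=0 w1=1 w8=0 w7=0 w4=0
t14.Δ6 clk=1 w9=0 w5=0 w6=0 w10=0 w0=0 w1=0 w8=0 w7=0 w4=0
t15.Δ0 clk=1 w9=0 w5=0 w6=0 w10=0 w0=0 w1=0 w8=0 w7=0 w4=0
t15.Δ1 clk=0 w9=0 w5=0 w6=0 w10=0 w0=0 w1=0 w8=0 w7=0 w4=0
t16.Δ0 clk=0 w9=0 w5=0 w6=0 w10=0 w0=0 w1=0 w8=0 w7=0 w4=0
t16.Δ1 clk=1 w9=0 w5=0 w6=0 w10=0 w0=0 w1=0 w8=0 w7=0 w4=0
t16.Δ2 clk=1 w9=0 w5=0 w6=0 w10=0 w0=0 w1=0 w8=1 w7=0 w4=0
t16.Δ3 clk=1 w9=0 w5=1 w6=0 w10=0 w0=0 w1=0 w8=1 w7=0 w4=0
t16.Δ4 clk=1 w9=0 w5=1 w6=0 w10=0 w0=0 w1=1 w8=1 w7=0 w4=0
t17.Δ0 clk=1 w9=0 w5=1 w6=0 w10=0 w0=0 w1=1 w8=1 w7=0 w4=0
t17.Δ1 clk=0 w9=0 w5=1 w6=0 w10=0 w0=0 w1=1 w8=1 w7=0 w4=0
t18.Δ0 clk=0 w9=0 w5=1 w6=0 w10=0 w0=0 w1=1 w8=1 w7=0 w4=0
t18.Δ1 clk=1 w9=0 w5=1 w6=0 w10=0 w0=0 w1=1 w8=1 w7=0 w4=0
t18.Δ2 clk=1 w9=0 w5=1 w6=0 w10=0 w0=0 w1=1 w8=1 w7=0 w4=1
t18.Δ3 clk=1 w9=0 w5=1 w6=0 w10=1 w0=0 w1=1 w8=1 w7=1 w4=1
t18.Δ4 clk=1 w9=0 w5=0 w6=1 w10=1 w0=1 w1=1 w8=1 w7=1 w4=1
t18.Δ5 clk=1 w9=0 w5=0 w6=1 w10=1 w0=0 w1=0 w8=1 w7=0 w4=1
t18.Δ6 clk=1 w9=0 w5=1 w6=1 w10=1 w0=0 w1=0 w8=1 w7=0 w4=1
t18.Δ7 clk=1 w9=0 w5=1 w6=1 w10=1 w0=0 w1=1 w8=1 w7=0 w4=1
t18.Δ8 clk=1 w9=0 w5=1 w6=1 w10=1 w0=1 w1=1 w8=1 w7=0 w4=1
t19.Δ0 clk=1 w9=0 w5=1 w6=1 w10=1 w0=1 w1=1 w8=1 w7=0 w4=1
t19.Δ1 clk=0 w9=0 w5=1 w6=1 w10=1 w0=1 w1=1 w8=1 w7=0 w4=1

yes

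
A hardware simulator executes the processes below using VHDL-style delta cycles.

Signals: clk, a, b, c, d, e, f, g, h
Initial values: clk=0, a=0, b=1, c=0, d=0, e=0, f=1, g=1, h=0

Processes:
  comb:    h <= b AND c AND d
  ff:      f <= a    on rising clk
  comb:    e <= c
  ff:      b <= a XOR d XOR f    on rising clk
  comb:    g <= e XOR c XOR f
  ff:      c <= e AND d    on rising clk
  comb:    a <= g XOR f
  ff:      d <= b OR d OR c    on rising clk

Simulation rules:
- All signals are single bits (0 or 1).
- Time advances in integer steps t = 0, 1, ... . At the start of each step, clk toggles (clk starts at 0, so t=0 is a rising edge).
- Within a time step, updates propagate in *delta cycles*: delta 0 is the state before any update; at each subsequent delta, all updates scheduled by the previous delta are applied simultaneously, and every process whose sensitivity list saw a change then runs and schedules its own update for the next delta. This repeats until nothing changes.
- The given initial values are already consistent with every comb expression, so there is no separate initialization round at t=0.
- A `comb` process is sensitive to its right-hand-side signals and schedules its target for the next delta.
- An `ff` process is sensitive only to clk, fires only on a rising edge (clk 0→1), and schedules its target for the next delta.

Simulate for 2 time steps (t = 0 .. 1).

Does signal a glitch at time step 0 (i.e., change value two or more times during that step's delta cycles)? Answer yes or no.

t0.Δ0 g=1 e=0 c=0 d=0 b=1 clk=0 f=1 a=0 h=0
t0.Δ1 g=1 e=0 c=0 d=0 b=1 clk=1 f=1 a=0 h=0
t0.Δ2 g=1 e=0 c=0 d=1 b=1 clk=1 f=0 a=0 h=0
t0.Δ3 g=0 e=0 c=0 d=1 b=1 clk=1 f=0 a=1 h=0
t0.Δ4 g=0 e=0 c=0 d=1 b=1 clk=1 f=0 a=0 h=0
t1.Δ0 g=0 e=0 c=0 d=1 b=1 clk=1 f=0 a=0 h=0
t1.Δ1 g=0 e=0 c=0 d=1 b=1 clk=0 f=0 a=0 h=0

yes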